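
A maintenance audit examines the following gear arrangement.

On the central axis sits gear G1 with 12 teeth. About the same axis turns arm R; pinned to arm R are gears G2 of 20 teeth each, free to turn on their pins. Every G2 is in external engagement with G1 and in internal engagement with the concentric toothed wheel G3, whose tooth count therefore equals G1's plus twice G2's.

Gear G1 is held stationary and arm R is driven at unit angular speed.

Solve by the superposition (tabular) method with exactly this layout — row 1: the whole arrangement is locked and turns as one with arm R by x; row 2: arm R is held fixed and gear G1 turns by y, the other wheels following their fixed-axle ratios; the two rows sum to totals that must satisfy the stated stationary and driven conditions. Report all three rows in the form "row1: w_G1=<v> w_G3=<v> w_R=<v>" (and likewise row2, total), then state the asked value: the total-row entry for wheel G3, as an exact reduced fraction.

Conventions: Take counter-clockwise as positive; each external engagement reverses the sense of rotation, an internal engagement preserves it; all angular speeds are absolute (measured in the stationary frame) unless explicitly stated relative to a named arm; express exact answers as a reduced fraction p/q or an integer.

planetary set (12T centre, 20T on arm, 52T internal) — Willis relation
superposition row 1 [locked train]: every member turns x
row 2 (arm held, sun turns y): ω_ring = −(12/52)·y, ω_arm = 0
boundary: total ω_sun = x + y = 0 and total ω_arm = x = 1  ⇒  y = -1, x = 1
row 2 ring = −(12/52)·(-1) = 3/13
totals (row 1 + row 2): sun 1 + (-1) = 0, ring 1 + 3/13 = 16/13, arm 1 + 0 = 1
asked cell (total, ring) = 16/13

row1: w_G1=1 w_G3=1 w_R=1
row2: w_G1=-1 w_G3=3/13 w_R=0
total: w_G1=0 w_G3=16/13 w_R=1
asked value: 16/13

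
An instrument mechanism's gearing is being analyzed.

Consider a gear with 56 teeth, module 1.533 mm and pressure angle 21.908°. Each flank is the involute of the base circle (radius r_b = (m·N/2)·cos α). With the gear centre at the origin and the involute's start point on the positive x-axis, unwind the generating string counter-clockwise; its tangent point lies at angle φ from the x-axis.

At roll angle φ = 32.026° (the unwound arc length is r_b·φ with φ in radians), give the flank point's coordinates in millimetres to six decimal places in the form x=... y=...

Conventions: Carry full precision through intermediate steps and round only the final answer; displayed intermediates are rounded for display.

x=45.567887 y=2.246653

topology: single-mesh involute geometry — m = 1.533, N = 56
pitch radius r_p = m·N/2 = 1.533·56/2 = 42.924000
base radius r_b = r_p·cos α = 42.924000·cos 21.908° = 39.824208
roll angle φ = 32.026° = 0.55895915 rad
x = r_b·(cos φ + φ·sin φ) = 45.567887
y = r_b·(sin φ − φ·cos φ) = 2.246653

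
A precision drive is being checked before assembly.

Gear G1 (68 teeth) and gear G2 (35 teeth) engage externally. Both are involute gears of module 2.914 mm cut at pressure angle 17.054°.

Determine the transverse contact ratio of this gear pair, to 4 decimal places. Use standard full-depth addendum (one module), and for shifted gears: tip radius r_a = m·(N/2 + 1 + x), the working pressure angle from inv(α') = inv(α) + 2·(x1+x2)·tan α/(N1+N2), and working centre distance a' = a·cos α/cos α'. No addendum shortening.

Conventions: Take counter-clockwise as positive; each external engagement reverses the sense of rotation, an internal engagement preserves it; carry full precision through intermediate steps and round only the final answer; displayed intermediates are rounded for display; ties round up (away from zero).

class = single-mesh tooth geometry [involute pair 68T × 35T, m = 2.914]
base radii: r_b1 = 94.719507, r_b2 = 48.752688
tip radii: r_a1 = 101.990000, r_a2 = 53.909000
no profile shift: α' = α, a' = a
action lengths: √(r_a1²−r_b1²) = 37.817655, √(r_a2²−r_b2²) = 23.007732
base pitch p_b = π·m·cos α = 8.752062
CR = (37.817655 + 23.007732 − 150.071000·sin 17.05400°)/8.752062 = 1.921106
contact ratio ≈ 1.9211

1.9211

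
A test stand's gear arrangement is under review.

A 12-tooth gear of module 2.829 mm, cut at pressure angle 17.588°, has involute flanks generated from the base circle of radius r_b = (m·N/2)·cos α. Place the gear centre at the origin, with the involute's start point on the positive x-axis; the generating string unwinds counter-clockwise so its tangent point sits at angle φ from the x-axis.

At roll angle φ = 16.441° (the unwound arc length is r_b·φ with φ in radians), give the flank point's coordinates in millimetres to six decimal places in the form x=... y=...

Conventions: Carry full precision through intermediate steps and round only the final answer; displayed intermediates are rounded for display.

recognized (one wheel, involute flank): single-mesh tooth geometry, m = 2.829, N = 12
pitch radius r_p = m·N/2 = 2.829·12/2 = 16.974000
base radius r_b = r_p·cos α = 16.974000·cos 17.588° = 16.180533
roll angle φ = 16.441° = 0.28694958 rad
x = r_b·(cos φ + φ·sin φ) = 16.833036
y = r_b·(sin φ − φ·cos φ) = 0.126389

x=16.833036 y=0.126389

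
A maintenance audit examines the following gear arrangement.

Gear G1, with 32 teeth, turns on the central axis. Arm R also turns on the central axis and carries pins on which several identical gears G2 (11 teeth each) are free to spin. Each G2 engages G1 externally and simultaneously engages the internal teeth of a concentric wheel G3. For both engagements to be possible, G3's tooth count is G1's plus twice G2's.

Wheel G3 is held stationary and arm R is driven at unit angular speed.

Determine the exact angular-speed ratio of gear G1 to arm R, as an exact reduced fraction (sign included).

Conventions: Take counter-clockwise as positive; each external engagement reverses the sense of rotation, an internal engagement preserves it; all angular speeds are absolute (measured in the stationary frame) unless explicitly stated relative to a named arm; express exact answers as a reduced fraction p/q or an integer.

43/16

planetary set (32T centre, 11T on arm, 54T internal) — Willis relation
ring teeth: 32 + 2·11 = 54
32(ω_sun−ω_arm) = −54(ω_ring−ω_arm),  ω_ring = 0, ω_arm = 1
ω_sun = 1 − (54/32)(0−1) = 43/16
ω_out/ω_in = 43/16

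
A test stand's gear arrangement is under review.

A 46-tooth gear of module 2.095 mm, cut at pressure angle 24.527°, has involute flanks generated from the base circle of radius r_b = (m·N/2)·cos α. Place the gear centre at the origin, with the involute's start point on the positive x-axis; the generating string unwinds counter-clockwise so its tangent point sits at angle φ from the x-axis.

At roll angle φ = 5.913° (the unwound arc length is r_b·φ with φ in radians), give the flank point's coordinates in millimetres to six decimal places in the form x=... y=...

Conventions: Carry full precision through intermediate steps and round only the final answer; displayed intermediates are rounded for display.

single-mesh involute tooth geometry (46T wheel at module 2.095)
pitch radius r_p = m·N/2 = 2.095·46/2 = 48.185000
base radius r_b = r_p·cos α = 48.185000·cos 24.527° = 43.837063
roll angle φ = 5.913° = 0.10320132 rad
x = r_b·(cos φ + φ·sin φ) = 44.069885
y = r_b·(sin φ − φ·cos φ) = 0.016044

x=44.069885 y=0.016044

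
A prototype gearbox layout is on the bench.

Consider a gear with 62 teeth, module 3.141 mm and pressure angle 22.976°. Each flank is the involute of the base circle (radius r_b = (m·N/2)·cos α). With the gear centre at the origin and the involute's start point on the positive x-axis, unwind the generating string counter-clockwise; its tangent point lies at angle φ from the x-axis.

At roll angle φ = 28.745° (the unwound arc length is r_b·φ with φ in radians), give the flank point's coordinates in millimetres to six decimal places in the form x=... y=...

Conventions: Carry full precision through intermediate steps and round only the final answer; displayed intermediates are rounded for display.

x=100.228264 y=3.679256

recognized (one wheel, involute flank): single-mesh tooth geometry, m = 3.141, N = 62
pitch radius r_p = m·N/2 = 3.141·62/2 = 97.371000
base radius r_b = r_p·cos α = 97.371000·cos 22.976° = 89.646407
roll angle φ = 28.745° = 0.50169489 rad
x = r_b·(cos φ + φ·sin φ) = 100.228264
y = r_b·(sin φ − φ·cos φ) = 3.679256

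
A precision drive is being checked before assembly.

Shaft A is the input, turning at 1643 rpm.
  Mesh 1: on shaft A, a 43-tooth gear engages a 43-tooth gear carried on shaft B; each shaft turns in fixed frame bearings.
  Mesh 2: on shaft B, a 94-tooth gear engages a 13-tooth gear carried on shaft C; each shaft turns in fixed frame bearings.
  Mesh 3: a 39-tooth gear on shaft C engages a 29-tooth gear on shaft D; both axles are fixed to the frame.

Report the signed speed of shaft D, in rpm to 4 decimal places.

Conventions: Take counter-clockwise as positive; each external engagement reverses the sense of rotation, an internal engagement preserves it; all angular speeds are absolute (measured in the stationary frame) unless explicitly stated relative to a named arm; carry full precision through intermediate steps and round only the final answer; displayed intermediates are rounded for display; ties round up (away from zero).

class = fixed-axis compound train [3 meshes; 3 ratios multiply, 3 sense flips]
mesh 1 [43T→43T]: ω = 1643.0000×43/43 = 1643.0000 rpm, sense flips to −
mesh 2 [94T→13T]: ω = 1643.0000×94/13 = 11880.1538 rpm, sense flips to +
mesh 3 [39T→29T]: ω = 11880.1538×39/29 = 15976.7586 rpm, sense flips to −
signed output speed = -15976.7586 rpm

-15976.7586 rpm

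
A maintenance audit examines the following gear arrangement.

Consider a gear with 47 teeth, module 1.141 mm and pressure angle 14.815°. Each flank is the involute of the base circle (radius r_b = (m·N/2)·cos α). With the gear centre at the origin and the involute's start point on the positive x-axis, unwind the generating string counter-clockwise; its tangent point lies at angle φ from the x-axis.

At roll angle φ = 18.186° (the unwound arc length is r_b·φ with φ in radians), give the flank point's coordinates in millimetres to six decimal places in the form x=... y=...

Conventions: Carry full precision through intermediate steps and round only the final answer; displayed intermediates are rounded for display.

recognized (one wheel, involute flank): single-mesh tooth geometry, m = 1.141, N = 47
pitch radius r_p = m·N/2 = 1.141·47/2 = 26.813500
base radius r_b = r_p·cos α = 26.813500·cos 14.815° = 25.922125
roll angle φ = 18.186° = 0.31740558 rad
x = r_b·(cos φ + φ·sin φ) = 27.195199
y = r_b·(sin φ − φ·cos φ) = 0.273534

x=27.195199 y=0.273534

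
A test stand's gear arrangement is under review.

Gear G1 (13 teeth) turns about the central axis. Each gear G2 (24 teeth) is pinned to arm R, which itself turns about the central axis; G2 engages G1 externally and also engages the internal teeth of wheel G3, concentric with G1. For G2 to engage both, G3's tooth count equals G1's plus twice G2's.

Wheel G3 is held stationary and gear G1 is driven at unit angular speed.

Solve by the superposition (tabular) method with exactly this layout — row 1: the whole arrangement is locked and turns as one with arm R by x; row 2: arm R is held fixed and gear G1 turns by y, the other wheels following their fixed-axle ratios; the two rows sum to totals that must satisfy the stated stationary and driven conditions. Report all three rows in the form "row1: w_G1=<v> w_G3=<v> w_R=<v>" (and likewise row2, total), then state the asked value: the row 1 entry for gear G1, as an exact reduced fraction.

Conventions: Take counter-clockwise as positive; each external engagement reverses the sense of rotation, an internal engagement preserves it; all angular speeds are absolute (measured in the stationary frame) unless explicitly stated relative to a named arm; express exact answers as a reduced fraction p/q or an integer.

row1: w_G1=13/74 w_G3=13/74 w_R=13/74
row2: w_G1=61/74 w_G3=-13/74 w_R=0
total: w_G1=1 w_G3=0 w_R=13/74
asked value: 13/74

planetary set (13T centre, 24T on arm, 61T internal) — Willis relation
superposition row 1 [locked train]: every member turns x
superposition row 2 [arm held]: sun y, ring −(13/61)·y, arm 0
boundary: total ω_ring = x − (13/61)·y = 0 and total ω_sun = x + y = 1  ⇒  y = 61/74, x = 13/74
row 2 ring = −(13/61)·61/74 = -13/74
totals (row 1 + row 2): sun 13/74 + 61/74 = 1, ring 13/74 + (-13/74) = 0, arm 13/74 + 0 = 13/74
asked cell (row1, sun) = 13/74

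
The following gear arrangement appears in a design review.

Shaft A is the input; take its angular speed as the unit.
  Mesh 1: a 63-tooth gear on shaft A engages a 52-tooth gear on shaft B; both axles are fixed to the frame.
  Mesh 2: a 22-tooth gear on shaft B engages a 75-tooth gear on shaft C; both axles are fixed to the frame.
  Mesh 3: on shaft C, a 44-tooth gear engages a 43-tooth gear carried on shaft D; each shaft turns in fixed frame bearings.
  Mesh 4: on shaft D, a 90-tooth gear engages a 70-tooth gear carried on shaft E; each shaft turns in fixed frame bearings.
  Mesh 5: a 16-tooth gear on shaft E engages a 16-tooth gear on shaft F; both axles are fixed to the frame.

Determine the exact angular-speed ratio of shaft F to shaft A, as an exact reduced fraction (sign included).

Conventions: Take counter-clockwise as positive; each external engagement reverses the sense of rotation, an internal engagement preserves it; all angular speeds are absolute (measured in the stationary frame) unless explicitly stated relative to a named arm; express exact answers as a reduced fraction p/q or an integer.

class = fixed-axis compound train [5 meshes; 5 ratios multiply, 5 sense flips]
mesh 1 [63T→52T]: running ratio 63/52, sense −
mesh 2 [22T→75T]: running ratio 231/650, sense +
mesh 3 [44T→43T]: running ratio 5082/13975, sense −
mesh 4 [90T→70T]: running ratio 6534/13975, sense +
mesh 5 [16T→16T]: running ratio 6534/13975, sense −
ω_out/ω_in = -6534/13975

-6534/13975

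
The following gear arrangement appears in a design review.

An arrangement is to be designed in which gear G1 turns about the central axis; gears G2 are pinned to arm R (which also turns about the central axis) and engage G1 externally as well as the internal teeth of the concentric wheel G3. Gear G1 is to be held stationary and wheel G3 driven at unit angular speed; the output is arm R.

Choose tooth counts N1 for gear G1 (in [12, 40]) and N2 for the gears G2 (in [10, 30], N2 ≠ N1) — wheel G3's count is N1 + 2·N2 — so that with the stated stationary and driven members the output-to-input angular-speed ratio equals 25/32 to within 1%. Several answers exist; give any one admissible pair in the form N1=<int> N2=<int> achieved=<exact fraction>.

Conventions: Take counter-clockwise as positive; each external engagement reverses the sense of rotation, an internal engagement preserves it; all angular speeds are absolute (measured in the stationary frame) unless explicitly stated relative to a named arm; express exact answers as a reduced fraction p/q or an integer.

N1=14 N2=18 achieved=25/32

planetary set to be sized for 25/32 (Willis relation)
Willis with ω_sun = 0: ω_arm/ω_ring = N3/(N1+N3); set equal to 25/32  ⇒  N3/N1 = (25/32)/(1 − 25/32) = 25/7
N3 = N1 + 2·N2  ⇒  N2/N1 = (N3/N1 − 1)/2 = (25/7 − 1)/2 = 9/7
smallest multiple with N1 ≥ 12 and N2 ≥ 10: k = 2  ⇒  N1 = 2·7 = 14, N2 = 2·9 = 18 (N1 ≤ 40, N2 ≤ 30, N2 ≠ N1 ✓), N3 = 14 + 2·18 = 50
check: N3/(N1+N3) with N1 = 14, N3 = 50 gives 25/32; |achieved − target| = 0 ≤ 1/128 ✓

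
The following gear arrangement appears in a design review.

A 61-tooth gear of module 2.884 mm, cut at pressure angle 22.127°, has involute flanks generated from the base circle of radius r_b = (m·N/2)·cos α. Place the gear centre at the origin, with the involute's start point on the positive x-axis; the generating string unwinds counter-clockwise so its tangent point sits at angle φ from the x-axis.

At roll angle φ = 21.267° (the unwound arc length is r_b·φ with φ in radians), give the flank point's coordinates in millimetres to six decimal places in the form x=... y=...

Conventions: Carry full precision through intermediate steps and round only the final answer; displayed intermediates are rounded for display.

topology: single-mesh involute geometry — m = 2.884, N = 61
pitch radius r_p = m·N/2 = 2.884·61/2 = 87.962000
base radius r_b = r_p·cos α = 87.962000·cos 22.127° = 81.483707
roll angle φ = 21.267° = 0.37117917 rad
x = r_b·(cos φ + φ·sin φ) = 86.905012
y = r_b·(sin φ − φ·cos φ) = 1.369951

x=86.905012 y=1.369951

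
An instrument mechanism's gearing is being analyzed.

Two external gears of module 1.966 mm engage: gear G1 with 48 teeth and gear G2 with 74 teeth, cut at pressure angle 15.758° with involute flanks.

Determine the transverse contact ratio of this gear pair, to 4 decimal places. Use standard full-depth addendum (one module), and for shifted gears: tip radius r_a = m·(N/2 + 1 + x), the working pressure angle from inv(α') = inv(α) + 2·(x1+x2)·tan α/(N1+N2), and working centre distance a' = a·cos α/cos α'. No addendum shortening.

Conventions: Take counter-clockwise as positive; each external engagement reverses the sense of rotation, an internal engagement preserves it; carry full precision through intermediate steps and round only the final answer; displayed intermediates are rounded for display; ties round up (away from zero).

2.0717

topology: single-mesh involute geometry — m = 1.966, 48T/74T pair
base radii: r_b1 = 45.410699, r_b2 = 70.008161
tip radii: r_a1 = 49.150000, r_a2 = 74.708000
no profile shift: α' = α, a' = a
action lengths: √(r_a1²−r_b1²) = 18.804013, √(r_a2²−r_b2²) = 26.079544
base pitch p_b = π·m·cos α = 5.944247
CR = (18.804013 + 26.079544 − 119.926000·sin 15.75800°)/5.944247 = 2.071696
contact ratio ≈ 2.0717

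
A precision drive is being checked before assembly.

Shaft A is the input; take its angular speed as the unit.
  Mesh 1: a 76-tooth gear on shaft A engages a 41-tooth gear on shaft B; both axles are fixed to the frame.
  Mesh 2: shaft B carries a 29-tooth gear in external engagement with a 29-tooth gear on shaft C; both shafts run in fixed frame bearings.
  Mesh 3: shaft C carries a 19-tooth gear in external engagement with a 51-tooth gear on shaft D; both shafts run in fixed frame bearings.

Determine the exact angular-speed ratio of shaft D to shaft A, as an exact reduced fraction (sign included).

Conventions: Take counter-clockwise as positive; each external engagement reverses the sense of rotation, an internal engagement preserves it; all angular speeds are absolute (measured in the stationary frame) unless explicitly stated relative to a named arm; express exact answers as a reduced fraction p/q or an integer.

class = fixed-axis compound train [3 meshes; 3 ratios multiply, 3 sense flips]
mesh 1 [76T→41T]: running ratio 76/41, sense −
mesh 2 [29T→29T]: running ratio 76/41, sense +
mesh 3 [19T→51T]: running ratio 1444/2091, sense −
ω_out/ω_in = -1444/2091

-1444/2091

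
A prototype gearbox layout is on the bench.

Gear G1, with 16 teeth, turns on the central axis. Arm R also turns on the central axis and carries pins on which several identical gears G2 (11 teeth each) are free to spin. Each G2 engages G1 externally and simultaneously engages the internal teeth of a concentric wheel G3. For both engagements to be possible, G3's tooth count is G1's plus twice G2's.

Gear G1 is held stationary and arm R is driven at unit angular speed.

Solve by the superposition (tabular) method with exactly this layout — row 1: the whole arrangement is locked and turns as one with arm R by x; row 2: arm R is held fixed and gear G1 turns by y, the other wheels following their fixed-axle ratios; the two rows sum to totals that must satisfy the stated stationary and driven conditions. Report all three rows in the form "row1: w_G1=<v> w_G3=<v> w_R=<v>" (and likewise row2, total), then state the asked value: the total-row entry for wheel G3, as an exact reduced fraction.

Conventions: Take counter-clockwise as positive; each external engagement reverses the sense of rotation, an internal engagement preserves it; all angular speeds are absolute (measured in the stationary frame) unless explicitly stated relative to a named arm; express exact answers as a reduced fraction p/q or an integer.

row1: w_G1=1 w_G3=1 w_R=1
row2: w_G1=-1 w_G3=8/19 w_R=0
total: w_G1=0 w_G3=27/19 w_R=1
asked value: 27/19

planetary set (16T centre, 11T on arm, 38T internal) — Willis relation
row 1 — lock + rotate with arm: ω_sun = ω_ring = ω_arm = x
row 2 — arm fixed, fixed-axis ratios: sun y, ring −(16/38)·y, arm 0
boundary: total ω_sun = x + y = 0 and total ω_arm = x = 1  ⇒  y = -1, x = 1
row 2 ring = −(16/38)·(-1) = 8/19
totals (row 1 + row 2): sun 1 + (-1) = 0, ring 1 + 8/19 = 27/19, arm 1 + 0 = 1
asked cell (total, ring) = 27/19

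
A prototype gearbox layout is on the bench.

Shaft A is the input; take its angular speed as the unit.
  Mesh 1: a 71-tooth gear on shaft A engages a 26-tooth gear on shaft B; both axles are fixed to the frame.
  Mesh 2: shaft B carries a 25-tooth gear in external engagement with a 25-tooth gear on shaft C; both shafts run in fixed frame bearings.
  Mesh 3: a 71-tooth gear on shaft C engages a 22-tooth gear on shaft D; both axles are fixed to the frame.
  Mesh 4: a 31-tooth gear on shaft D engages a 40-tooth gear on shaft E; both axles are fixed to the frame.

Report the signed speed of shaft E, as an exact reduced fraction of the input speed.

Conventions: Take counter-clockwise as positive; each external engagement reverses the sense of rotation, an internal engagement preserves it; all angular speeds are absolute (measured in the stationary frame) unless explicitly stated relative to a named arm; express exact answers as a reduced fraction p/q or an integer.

4-mesh fixed-axis compound train (all bearings frame-fixed)
mesh 1 [71T→26T]: |ω|/ω_in = 1×71/26 = 71/26, sense flips to −
mesh 2 [25T→25T]: |ω|/ω_in = (71/26)×25/25 = 71/26, sense flips to +
mesh 3 [71T→22T]: |ω|/ω_in = (71/26)×71/22 = 5041/572, sense flips to −
mesh 4 [31T→40T]: |ω|/ω_in = (5041/572)×31/40 = 156271/22880, sense flips to +
signed output speed (× input speed) = 156271/22880

156271/22880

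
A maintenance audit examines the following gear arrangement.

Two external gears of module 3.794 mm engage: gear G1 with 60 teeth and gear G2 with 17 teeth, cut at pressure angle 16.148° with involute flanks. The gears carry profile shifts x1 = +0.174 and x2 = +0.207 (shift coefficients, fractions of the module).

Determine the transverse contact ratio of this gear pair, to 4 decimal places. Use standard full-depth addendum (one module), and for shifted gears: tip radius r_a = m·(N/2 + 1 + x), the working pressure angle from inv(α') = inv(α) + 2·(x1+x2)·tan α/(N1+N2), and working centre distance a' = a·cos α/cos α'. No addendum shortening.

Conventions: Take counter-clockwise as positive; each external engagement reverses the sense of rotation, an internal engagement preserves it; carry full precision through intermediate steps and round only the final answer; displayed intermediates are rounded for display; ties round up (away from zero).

recognized (one external pair, fixed centres): single-mesh tooth geometry, m = 3.794, N1 = 60, N2 = 17
base radii: r_b1 = 109.329402, r_b2 = 30.976664
tip radii: r_a1 = 118.274156, r_a2 = 36.828358
inv(α') = inv(16.148°) + 2·(+0.174+0.207)·tan α/(60+17) = 0.01057252  ⇒  α' = 17.89739°
a' = a·cos α / cos α' = 146.0690·cos 16.148°/cos 17.89739° = 147.440973
action lengths: √(r_a1²−r_b1²) = 45.120481, √(r_a2²−r_b2²) = 19.919193
base pitch p_b = π·m·cos α = 11.448948
CR = (45.120481 + 19.919193 − 147.440973·sin 17.89739°)/11.448948 = 1.723223
contact ratio ≈ 1.7232

1.7232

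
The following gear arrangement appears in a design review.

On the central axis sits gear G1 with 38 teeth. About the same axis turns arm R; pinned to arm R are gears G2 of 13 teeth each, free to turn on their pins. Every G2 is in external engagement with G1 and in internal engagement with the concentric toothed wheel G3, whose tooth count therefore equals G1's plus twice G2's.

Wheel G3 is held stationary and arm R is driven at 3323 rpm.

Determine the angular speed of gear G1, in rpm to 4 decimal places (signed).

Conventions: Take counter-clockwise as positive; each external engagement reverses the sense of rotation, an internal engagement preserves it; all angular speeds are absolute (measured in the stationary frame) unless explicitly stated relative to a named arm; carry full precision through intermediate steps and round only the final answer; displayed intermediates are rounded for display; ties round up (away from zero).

+8919.6316 rpm

class = planetary set [G3 = 38+2·13 = 64; Willis about the carrier]
normalise by the input: solve with ω_arm = 1, then scale by 3323 rpm
ring teeth: 38 + 2·13 = 64
38(ω_sun−ω_arm) = −64(ω_ring−ω_arm),  ω_ring = 0, ω_arm = 1
ω_sun = 1 − (64/38)(0−1) = 51/19
scale: ω_sun = 51/19 × 3323 rpm = +8919.6316 rpm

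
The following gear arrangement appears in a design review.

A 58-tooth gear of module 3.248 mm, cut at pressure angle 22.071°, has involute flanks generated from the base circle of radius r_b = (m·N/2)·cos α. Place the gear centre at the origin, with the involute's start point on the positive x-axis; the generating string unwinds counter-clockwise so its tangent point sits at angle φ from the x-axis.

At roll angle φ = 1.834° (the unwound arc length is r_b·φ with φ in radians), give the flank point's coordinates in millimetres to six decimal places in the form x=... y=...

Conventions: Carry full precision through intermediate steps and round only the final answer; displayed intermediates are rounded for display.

recognized (one wheel, involute flank): single-mesh tooth geometry, m = 3.248, N = 58
pitch radius r_p = m·N/2 = 3.248·58/2 = 94.192000
base radius r_b = r_p·cos α = 94.192000·cos 22.071° = 87.289510
roll angle φ = 1.834° = 0.03200934 rad
x = r_b·(cos φ + φ·sin φ) = 87.334217
y = r_b·(sin φ − φ·cos φ) = 0.000954

x=87.334217 y=0.000954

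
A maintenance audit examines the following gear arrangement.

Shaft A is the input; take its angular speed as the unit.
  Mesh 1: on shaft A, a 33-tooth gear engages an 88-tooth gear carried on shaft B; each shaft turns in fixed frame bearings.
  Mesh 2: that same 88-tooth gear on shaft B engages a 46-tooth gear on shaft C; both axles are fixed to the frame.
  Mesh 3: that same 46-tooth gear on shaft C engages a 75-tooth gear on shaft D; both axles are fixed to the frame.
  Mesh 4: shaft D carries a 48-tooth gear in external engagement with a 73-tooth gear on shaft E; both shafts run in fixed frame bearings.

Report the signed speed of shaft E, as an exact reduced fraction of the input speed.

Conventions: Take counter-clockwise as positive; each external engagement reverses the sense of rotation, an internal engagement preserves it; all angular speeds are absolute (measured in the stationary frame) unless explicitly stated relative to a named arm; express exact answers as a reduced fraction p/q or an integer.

528/1825

4-mesh fixed-axis compound train (all bearings frame-fixed)
mesh 1 [33T→88T]: |ω|/ω_in = 1×33/88 = 3/8, sense flips to −
mesh 2 [88T→46T]: |ω|/ω_in = (3/8)×88/46 = 33/46, sense flips to +
mesh 3 [46T→75T]: |ω|/ω_in = (33/46)×46/75 = 11/25, sense flips to −
mesh 4 [48T→73T]: |ω|/ω_in = (11/25)×48/73 = 528/1825, sense flips to +
signed output speed (× input speed) = 528/1825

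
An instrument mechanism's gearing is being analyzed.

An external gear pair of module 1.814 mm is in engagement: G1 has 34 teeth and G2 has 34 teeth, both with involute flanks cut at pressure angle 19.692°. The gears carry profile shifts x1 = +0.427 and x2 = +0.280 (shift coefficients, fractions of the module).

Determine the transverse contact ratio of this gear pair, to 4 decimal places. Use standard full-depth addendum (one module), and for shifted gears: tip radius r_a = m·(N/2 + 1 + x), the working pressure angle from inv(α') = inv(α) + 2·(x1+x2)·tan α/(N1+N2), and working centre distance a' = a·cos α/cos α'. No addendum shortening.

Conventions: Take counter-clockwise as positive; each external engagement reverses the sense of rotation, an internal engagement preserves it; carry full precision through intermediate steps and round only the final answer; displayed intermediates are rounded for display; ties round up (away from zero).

1.5797

topology: single-mesh involute geometry — m = 1.814, 34T/34T pair
base radii: r_b1 = 29.034520, r_b2 = 29.034520
tip radii: r_a1 = 33.426578, r_a2 = 33.159920
inv(α') = inv(19.692°) + 2·(+0.427+0.280)·tan α/(34+34) = 0.02164618  ⇒  α' = 22.54388°
a' = a·cos α / cos α' = 61.6760·cos 19.692°/cos 22.54388° = 62.873441
action lengths: √(r_a1²−r_b1²) = 16.562994, √(r_a2²−r_b2²) = 16.018020
base pitch p_b = π·m·cos α = 5.365567
CR = (16.562994 + 16.018020 − 62.873441·sin 22.54388°)/5.365567 = 1.579685
contact ratio ≈ 1.5797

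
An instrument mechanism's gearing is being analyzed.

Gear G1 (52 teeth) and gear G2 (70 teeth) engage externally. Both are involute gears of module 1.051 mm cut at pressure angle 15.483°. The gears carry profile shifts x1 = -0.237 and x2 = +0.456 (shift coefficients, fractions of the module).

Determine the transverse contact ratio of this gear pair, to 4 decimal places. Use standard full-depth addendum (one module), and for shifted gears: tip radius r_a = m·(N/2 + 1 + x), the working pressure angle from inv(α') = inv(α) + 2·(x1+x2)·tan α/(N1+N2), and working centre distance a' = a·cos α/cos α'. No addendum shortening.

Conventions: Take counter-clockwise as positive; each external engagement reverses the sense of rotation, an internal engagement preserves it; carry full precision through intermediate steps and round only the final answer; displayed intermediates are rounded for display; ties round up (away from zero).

2.0371

topology: single-mesh involute geometry — m = 1.051, 52T/70T pair
base radii: r_b1 = 26.334331, r_b2 = 35.450061
tip radii: r_a1 = 28.127913, r_a2 = 38.315256
inv(α') = inv(15.483°) + 2·(-0.237+0.456)·tan α/(52+70) = 0.00777021  ⇒  α' = 16.19096°
a' = a·cos α / cos α' = 64.1110·cos 15.483°/cos 16.19096° = 64.336112
action lengths: √(r_a1²−r_b1²) = 9.883445, √(r_a2²−r_b2²) = 14.537950
base pitch p_b = π·m·cos α = 3.181990
CR = (9.883445 + 14.537950 − 64.336112·sin 16.19096°)/3.181990 = 2.037071
contact ratio ≈ 2.0371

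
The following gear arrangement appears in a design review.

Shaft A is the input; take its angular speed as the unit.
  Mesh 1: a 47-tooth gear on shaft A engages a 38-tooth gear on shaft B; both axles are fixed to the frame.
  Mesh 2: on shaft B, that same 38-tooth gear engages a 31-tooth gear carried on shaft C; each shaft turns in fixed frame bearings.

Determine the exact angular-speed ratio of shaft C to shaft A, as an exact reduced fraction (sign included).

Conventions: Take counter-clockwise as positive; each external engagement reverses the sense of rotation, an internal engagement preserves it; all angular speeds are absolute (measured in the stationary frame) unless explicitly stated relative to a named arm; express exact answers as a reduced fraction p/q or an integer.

class = fixed-axis compound train [2 meshes; 2 ratios multiply, 2 sense flips]
mesh 1 [47T→38T]: running ratio 47/38, sense −
mesh 2 [38T→31T]: running ratio 47/31, sense +
ω_out/ω_in = 47/31

47/31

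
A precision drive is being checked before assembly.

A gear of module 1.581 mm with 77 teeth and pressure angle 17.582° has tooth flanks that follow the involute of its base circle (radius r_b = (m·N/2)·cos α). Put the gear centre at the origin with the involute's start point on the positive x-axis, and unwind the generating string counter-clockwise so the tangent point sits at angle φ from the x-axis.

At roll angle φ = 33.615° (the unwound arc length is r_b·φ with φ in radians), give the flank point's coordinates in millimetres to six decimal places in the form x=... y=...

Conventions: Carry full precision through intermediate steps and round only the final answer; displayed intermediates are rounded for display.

x=67.168359 y=3.773139

topology: single-mesh involute geometry — m = 1.581, N = 77
pitch radius r_p = m·N/2 = 1.581·77/2 = 60.868500
base radius r_b = r_p·cos α = 60.868500·cos 17.582° = 58.025065
roll angle φ = 33.615° = 0.58669243 rad
x = r_b·(cos φ + φ·sin φ) = 67.168359
y = r_b·(sin φ − φ·cos φ) = 3.773139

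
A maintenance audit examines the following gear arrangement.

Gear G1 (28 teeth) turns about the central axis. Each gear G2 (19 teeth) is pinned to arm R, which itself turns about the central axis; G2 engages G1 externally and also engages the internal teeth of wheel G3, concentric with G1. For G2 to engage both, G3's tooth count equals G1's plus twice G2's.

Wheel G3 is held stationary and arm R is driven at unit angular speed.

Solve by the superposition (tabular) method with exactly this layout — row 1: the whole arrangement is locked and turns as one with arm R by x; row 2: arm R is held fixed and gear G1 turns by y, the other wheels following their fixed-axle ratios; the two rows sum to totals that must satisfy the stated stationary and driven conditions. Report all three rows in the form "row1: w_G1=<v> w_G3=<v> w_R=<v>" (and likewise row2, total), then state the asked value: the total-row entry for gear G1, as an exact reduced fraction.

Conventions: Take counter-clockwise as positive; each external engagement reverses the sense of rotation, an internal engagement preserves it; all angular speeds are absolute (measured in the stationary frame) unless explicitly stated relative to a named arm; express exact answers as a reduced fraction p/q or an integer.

row1: w_G1=1 w_G3=1 w_R=1
row2: w_G1=33/14 w_G3=-1 w_R=0
total: w_G1=47/14 w_G3=0 w_R=1
asked value: 47/14

planetary set (28T centre, 19T on arm, 66T internal) — Willis relation
row 1 (train locked, turned with arm): all members turn x
row 2 — arm fixed, fixed-axis ratios: sun y, ring −(28/66)·y, arm 0
boundary: total ω_ring = x − (28/66)·y = 0 and total ω_arm = x = 1  ⇒  y = 33/14, x = 1
row 2 ring = −(28/66)·33/14 = -1
totals (row 1 + row 2): sun 1 + 33/14 = 47/14, ring 1 + (-1) = 0, arm 1 + 0 = 1
asked cell (total, sun) = 47/14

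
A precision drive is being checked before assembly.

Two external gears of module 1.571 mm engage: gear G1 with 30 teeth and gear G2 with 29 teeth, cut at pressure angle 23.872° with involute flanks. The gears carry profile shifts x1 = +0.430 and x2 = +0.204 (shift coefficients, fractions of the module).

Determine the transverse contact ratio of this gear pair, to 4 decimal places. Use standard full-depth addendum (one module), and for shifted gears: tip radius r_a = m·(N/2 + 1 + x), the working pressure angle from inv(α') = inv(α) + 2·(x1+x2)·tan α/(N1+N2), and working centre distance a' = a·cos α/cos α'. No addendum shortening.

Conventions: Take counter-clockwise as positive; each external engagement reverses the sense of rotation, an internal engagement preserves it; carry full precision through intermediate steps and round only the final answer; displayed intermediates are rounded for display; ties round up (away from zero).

topology: single-mesh involute geometry — m = 1.571, 30T/29T pair
base radii: r_b1 = 21.549058, r_b2 = 20.830756
tip radii: r_a1 = 25.811530, r_a2 = 24.670984
inv(α') = inv(23.872°) + 2·(+0.430+0.204)·tan α/(30+29) = 0.03542064  ⇒  α' = 26.34949°
a' = a·cos α / cos α' = 46.3445·cos 23.872°/cos 26.34949° = 47.293442
action lengths: √(r_a1²−r_b1²) = 14.208209, √(r_a2²−r_b2²) = 13.218815
base pitch p_b = π·m·cos α = 4.513224
CR = (14.208209 + 13.218815 − 47.293442·sin 26.34949°)/4.513224 = 1.426042
contact ratio ≈ 1.4260

1.4260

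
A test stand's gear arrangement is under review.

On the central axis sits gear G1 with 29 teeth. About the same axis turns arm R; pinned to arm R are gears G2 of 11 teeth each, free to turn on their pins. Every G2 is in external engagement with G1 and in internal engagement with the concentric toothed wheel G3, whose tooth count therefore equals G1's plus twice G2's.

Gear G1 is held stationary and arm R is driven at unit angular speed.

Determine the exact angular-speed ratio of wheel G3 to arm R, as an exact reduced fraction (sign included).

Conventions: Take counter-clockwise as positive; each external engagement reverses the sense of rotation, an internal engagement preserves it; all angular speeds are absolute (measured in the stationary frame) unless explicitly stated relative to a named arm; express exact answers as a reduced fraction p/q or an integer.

topology: planetary set — G1 29T / G2 11T / G3 51T, arm = carrier (Willis)
ring teeth: 29 + 2·11 = 51
29(ω_sun−ω_arm) = −51(ω_ring−ω_arm),  ω_sun = 0, ω_arm = 1
ω_ring = 1 − (29/51)(0−1) = 80/51
ω_out/ω_in = 80/51

80/51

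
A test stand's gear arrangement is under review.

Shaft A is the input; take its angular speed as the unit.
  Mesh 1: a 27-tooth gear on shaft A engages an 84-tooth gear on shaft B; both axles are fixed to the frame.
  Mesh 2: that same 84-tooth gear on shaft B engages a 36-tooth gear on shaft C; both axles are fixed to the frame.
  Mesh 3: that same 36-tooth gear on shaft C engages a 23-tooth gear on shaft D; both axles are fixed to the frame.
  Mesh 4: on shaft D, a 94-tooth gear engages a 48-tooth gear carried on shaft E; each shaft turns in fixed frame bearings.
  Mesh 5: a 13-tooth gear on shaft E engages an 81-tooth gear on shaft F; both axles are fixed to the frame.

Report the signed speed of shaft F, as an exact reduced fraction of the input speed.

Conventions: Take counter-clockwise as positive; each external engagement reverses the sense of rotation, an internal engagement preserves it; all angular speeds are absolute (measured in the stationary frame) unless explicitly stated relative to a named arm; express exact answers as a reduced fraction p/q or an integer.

5-mesh fixed-axis compound train (all bearings frame-fixed)
mesh 1 [27T→84T]: |ω|/ω_in = 1×27/84 = 9/28, sense flips to −
mesh 2 [84T→36T]: |ω|/ω_in = (9/28)×84/36 = 3/4, sense flips to +
mesh 3 [36T→23T]: |ω|/ω_in = (3/4)×36/23 = 27/23, sense flips to −
mesh 4 [94T→48T]: |ω|/ω_in = (27/23)×94/48 = 423/184, sense flips to +
mesh 5 [13T→81T]: |ω|/ω_in = (423/184)×13/81 = 611/1656, sense flips to −
signed output speed (× input speed) = -611/1656

-611/1656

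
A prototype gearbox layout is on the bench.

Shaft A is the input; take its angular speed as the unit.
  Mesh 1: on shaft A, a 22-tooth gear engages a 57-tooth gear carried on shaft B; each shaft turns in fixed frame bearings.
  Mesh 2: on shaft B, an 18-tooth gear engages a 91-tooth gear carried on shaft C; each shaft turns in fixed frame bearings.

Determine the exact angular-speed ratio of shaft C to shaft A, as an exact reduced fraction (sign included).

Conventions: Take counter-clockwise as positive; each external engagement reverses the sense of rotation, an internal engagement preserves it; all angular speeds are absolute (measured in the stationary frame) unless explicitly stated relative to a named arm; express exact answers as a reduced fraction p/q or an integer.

132/1729

class = fixed-axis compound train [2 meshes; 2 ratios multiply, 2 sense flips]
mesh 1 [22T→57T]: running ratio 22/57, sense −
mesh 2 [18T→91T]: running ratio 132/1729, sense +
ω_out/ω_in = 132/1729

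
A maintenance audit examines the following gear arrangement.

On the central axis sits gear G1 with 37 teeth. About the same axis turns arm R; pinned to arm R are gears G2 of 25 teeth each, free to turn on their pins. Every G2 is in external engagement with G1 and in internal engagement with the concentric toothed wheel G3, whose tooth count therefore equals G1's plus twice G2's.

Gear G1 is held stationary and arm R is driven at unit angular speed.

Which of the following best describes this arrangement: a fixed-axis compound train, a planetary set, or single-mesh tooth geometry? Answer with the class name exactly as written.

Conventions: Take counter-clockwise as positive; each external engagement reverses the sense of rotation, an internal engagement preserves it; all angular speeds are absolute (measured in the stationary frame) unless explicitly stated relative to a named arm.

planetary set

topology: planetary set — G1 37T / G2 25T / G3 87T, arm = carrier (Willis)
classification: planetary set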